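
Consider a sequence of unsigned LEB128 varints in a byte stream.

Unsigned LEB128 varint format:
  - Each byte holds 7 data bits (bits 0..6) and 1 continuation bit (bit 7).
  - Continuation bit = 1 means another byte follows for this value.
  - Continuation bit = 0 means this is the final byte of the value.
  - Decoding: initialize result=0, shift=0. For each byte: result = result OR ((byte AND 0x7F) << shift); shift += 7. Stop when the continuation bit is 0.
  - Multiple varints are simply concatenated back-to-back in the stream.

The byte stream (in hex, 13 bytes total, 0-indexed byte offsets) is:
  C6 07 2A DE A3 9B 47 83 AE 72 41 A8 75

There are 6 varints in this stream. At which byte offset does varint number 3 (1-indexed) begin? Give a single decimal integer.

  byte[0]=0xC6 cont=1 payload=0x46=70: acc |= 70<<0 -> acc=70 shift=7
  byte[1]=0x07 cont=0 payload=0x07=7: acc |= 7<<7 -> acc=966 shift=14 [end]
Varint 1: bytes[0:2] = C6 07 -> value 966 (2 byte(s))
  byte[2]=0x2A cont=0 payload=0x2A=42: acc |= 42<<0 -> acc=42 shift=7 [end]
Varint 2: bytes[2:3] = 2A -> value 42 (1 byte(s))
  byte[3]=0xDE cont=1 payload=0x5E=94: acc |= 94<<0 -> acc=94 shift=7
  byte[4]=0xA3 cont=1 payload=0x23=35: acc |= 35<<7 -> acc=4574 shift=14
  byte[5]=0x9B cont=1 payload=0x1B=27: acc |= 27<<14 -> acc=446942 shift=21
  byte[6]=0x47 cont=0 payload=0x47=71: acc |= 71<<21 -> acc=149344734 shift=28 [end]
Varint 3: bytes[3:7] = DE A3 9B 47 -> value 149344734 (4 byte(s))
  byte[7]=0x83 cont=1 payload=0x03=3: acc |= 3<<0 -> acc=3 shift=7
  byte[8]=0xAE cont=1 payload=0x2E=46: acc |= 46<<7 -> acc=5891 shift=14
  byte[9]=0x72 cont=0 payload=0x72=114: acc |= 114<<14 -> acc=1873667 shift=21 [end]
Varint 4: bytes[7:10] = 83 AE 72 -> value 1873667 (3 byte(s))
  byte[10]=0x41 cont=0 payload=0x41=65: acc |= 65<<0 -> acc=65 shift=7 [end]
Varint 5: bytes[10:11] = 41 -> value 65 (1 byte(s))
  byte[11]=0xA8 cont=1 payload=0x28=40: acc |= 40<<0 -> acc=40 shift=7
  byte[12]=0x75 cont=0 payload=0x75=117: acc |= 117<<7 -> acc=15016 shift=14 [end]
Varint 6: bytes[11:13] = A8 75 -> value 15016 (2 byte(s))

Answer: 3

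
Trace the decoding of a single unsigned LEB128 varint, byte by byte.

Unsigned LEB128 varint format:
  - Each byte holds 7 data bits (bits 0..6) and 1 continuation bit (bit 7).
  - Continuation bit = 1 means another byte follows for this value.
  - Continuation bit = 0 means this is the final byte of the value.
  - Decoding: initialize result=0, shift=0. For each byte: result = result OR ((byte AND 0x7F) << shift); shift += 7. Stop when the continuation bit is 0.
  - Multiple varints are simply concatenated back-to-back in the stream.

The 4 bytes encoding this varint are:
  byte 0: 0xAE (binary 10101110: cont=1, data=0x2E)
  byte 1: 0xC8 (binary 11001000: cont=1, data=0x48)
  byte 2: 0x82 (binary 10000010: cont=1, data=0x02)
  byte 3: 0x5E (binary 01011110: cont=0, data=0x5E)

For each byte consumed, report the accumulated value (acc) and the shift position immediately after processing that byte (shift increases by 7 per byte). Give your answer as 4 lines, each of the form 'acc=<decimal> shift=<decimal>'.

byte 0=0xAE: payload=0x2E=46, contrib = 46<<0 = 46; acc -> 46, shift -> 7
byte 1=0xC8: payload=0x48=72, contrib = 72<<7 = 9216; acc -> 9262, shift -> 14
byte 2=0x82: payload=0x02=2, contrib = 2<<14 = 32768; acc -> 42030, shift -> 21
byte 3=0x5E: payload=0x5E=94, contrib = 94<<21 = 197132288; acc -> 197174318, shift -> 28

Answer: acc=46 shift=7
acc=9262 shift=14
acc=42030 shift=21
acc=197174318 shift=28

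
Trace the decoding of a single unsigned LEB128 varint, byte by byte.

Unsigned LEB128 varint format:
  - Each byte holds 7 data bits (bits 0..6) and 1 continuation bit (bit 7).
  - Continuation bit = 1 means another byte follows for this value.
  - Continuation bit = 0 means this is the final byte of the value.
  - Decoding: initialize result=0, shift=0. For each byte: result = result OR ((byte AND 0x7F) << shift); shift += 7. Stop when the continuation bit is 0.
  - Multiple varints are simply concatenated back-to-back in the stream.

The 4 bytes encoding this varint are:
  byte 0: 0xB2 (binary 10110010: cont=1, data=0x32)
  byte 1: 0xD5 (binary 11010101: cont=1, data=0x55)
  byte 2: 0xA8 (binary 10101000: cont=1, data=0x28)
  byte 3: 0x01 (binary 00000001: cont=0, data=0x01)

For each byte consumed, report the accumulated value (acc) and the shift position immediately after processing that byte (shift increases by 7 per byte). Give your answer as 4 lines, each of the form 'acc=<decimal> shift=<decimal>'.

byte 0=0xB2: payload=0x32=50, contrib = 50<<0 = 50; acc -> 50, shift -> 7
byte 1=0xD5: payload=0x55=85, contrib = 85<<7 = 10880; acc -> 10930, shift -> 14
byte 2=0xA8: payload=0x28=40, contrib = 40<<14 = 655360; acc -> 666290, shift -> 21
byte 3=0x01: payload=0x01=1, contrib = 1<<21 = 2097152; acc -> 2763442, shift -> 28

Answer: acc=50 shift=7
acc=10930 shift=14
acc=666290 shift=21
acc=2763442 shift=28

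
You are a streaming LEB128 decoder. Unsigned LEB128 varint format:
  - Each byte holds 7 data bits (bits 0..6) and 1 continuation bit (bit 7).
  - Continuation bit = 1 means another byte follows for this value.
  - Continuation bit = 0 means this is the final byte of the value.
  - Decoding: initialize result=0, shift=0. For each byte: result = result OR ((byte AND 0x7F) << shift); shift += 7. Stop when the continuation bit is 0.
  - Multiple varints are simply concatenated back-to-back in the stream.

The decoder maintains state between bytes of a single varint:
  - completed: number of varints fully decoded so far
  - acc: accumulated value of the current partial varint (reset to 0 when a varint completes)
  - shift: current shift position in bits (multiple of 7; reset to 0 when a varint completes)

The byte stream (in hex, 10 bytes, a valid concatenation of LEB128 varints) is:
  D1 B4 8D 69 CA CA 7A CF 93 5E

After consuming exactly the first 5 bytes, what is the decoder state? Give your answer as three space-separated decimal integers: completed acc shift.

Answer: 1 74 7

Derivation:
byte[0]=0xD1 cont=1 payload=0x51: acc |= 81<<0 -> completed=0 acc=81 shift=7
byte[1]=0xB4 cont=1 payload=0x34: acc |= 52<<7 -> completed=0 acc=6737 shift=14
byte[2]=0x8D cont=1 payload=0x0D: acc |= 13<<14 -> completed=0 acc=219729 shift=21
byte[3]=0x69 cont=0 payload=0x69: varint #1 complete (value=220420689); reset -> completed=1 acc=0 shift=0
byte[4]=0xCA cont=1 payload=0x4A: acc |= 74<<0 -> completed=1 acc=74 shift=7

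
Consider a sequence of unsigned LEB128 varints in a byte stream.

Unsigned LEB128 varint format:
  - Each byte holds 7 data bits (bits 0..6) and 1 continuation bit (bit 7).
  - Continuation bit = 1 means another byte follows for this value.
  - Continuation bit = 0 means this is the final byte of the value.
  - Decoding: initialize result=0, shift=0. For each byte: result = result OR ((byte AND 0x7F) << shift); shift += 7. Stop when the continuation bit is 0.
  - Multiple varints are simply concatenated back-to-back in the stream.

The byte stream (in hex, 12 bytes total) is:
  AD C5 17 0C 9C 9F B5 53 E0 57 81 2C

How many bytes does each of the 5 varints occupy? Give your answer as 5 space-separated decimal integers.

Answer: 3 1 4 2 2

Derivation:
  byte[0]=0xAD cont=1 payload=0x2D=45: acc |= 45<<0 -> acc=45 shift=7
  byte[1]=0xC5 cont=1 payload=0x45=69: acc |= 69<<7 -> acc=8877 shift=14
  byte[2]=0x17 cont=0 payload=0x17=23: acc |= 23<<14 -> acc=385709 shift=21 [end]
Varint 1: bytes[0:3] = AD C5 17 -> value 385709 (3 byte(s))
  byte[3]=0x0C cont=0 payload=0x0C=12: acc |= 12<<0 -> acc=12 shift=7 [end]
Varint 2: bytes[3:4] = 0C -> value 12 (1 byte(s))
  byte[4]=0x9C cont=1 payload=0x1C=28: acc |= 28<<0 -> acc=28 shift=7
  byte[5]=0x9F cont=1 payload=0x1F=31: acc |= 31<<7 -> acc=3996 shift=14
  byte[6]=0xB5 cont=1 payload=0x35=53: acc |= 53<<14 -> acc=872348 shift=21
  byte[7]=0x53 cont=0 payload=0x53=83: acc |= 83<<21 -> acc=174935964 shift=28 [end]
Varint 3: bytes[4:8] = 9C 9F B5 53 -> value 174935964 (4 byte(s))
  byte[8]=0xE0 cont=1 payload=0x60=96: acc |= 96<<0 -> acc=96 shift=7
  byte[9]=0x57 cont=0 payload=0x57=87: acc |= 87<<7 -> acc=11232 shift=14 [end]
Varint 4: bytes[8:10] = E0 57 -> value 11232 (2 byte(s))
  byte[10]=0x81 cont=1 payload=0x01=1: acc |= 1<<0 -> acc=1 shift=7
  byte[11]=0x2C cont=0 payload=0x2C=44: acc |= 44<<7 -> acc=5633 shift=14 [end]
Varint 5: bytes[10:12] = 81 2C -> value 5633 (2 byte(s))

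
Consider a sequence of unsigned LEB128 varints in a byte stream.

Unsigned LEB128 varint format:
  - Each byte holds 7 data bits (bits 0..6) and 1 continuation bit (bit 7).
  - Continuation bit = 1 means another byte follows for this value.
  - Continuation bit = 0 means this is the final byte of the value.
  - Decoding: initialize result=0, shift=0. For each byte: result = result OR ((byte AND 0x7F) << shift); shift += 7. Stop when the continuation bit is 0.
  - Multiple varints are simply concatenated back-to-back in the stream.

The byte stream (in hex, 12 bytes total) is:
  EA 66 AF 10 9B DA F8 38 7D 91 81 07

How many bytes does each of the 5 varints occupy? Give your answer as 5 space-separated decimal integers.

Answer: 2 2 4 1 3

Derivation:
  byte[0]=0xEA cont=1 payload=0x6A=106: acc |= 106<<0 -> acc=106 shift=7
  byte[1]=0x66 cont=0 payload=0x66=102: acc |= 102<<7 -> acc=13162 shift=14 [end]
Varint 1: bytes[0:2] = EA 66 -> value 13162 (2 byte(s))
  byte[2]=0xAF cont=1 payload=0x2F=47: acc |= 47<<0 -> acc=47 shift=7
  byte[3]=0x10 cont=0 payload=0x10=16: acc |= 16<<7 -> acc=2095 shift=14 [end]
Varint 2: bytes[2:4] = AF 10 -> value 2095 (2 byte(s))
  byte[4]=0x9B cont=1 payload=0x1B=27: acc |= 27<<0 -> acc=27 shift=7
  byte[5]=0xDA cont=1 payload=0x5A=90: acc |= 90<<7 -> acc=11547 shift=14
  byte[6]=0xF8 cont=1 payload=0x78=120: acc |= 120<<14 -> acc=1977627 shift=21
  byte[7]=0x38 cont=0 payload=0x38=56: acc |= 56<<21 -> acc=119418139 shift=28 [end]
Varint 3: bytes[4:8] = 9B DA F8 38 -> value 119418139 (4 byte(s))
  byte[8]=0x7D cont=0 payload=0x7D=125: acc |= 125<<0 -> acc=125 shift=7 [end]
Varint 4: bytes[8:9] = 7D -> value 125 (1 byte(s))
  byte[9]=0x91 cont=1 payload=0x11=17: acc |= 17<<0 -> acc=17 shift=7
  byte[10]=0x81 cont=1 payload=0x01=1: acc |= 1<<7 -> acc=145 shift=14
  byte[11]=0x07 cont=0 payload=0x07=7: acc |= 7<<14 -> acc=114833 shift=21 [end]
Varint 5: bytes[9:12] = 91 81 07 -> value 114833 (3 byte(s))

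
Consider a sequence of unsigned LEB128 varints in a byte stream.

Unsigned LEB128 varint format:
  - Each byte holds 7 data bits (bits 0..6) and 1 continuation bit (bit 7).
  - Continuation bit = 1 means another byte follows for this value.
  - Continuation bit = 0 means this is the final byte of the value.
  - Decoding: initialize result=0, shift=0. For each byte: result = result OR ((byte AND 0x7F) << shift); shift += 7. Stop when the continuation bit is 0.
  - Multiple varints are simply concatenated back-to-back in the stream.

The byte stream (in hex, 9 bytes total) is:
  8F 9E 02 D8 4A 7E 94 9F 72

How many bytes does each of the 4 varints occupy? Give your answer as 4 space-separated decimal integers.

Answer: 3 2 1 3

Derivation:
  byte[0]=0x8F cont=1 payload=0x0F=15: acc |= 15<<0 -> acc=15 shift=7
  byte[1]=0x9E cont=1 payload=0x1E=30: acc |= 30<<7 -> acc=3855 shift=14
  byte[2]=0x02 cont=0 payload=0x02=2: acc |= 2<<14 -> acc=36623 shift=21 [end]
Varint 1: bytes[0:3] = 8F 9E 02 -> value 36623 (3 byte(s))
  byte[3]=0xD8 cont=1 payload=0x58=88: acc |= 88<<0 -> acc=88 shift=7
  byte[4]=0x4A cont=0 payload=0x4A=74: acc |= 74<<7 -> acc=9560 shift=14 [end]
Varint 2: bytes[3:5] = D8 4A -> value 9560 (2 byte(s))
  byte[5]=0x7E cont=0 payload=0x7E=126: acc |= 126<<0 -> acc=126 shift=7 [end]
Varint 3: bytes[5:6] = 7E -> value 126 (1 byte(s))
  byte[6]=0x94 cont=1 payload=0x14=20: acc |= 20<<0 -> acc=20 shift=7
  byte[7]=0x9F cont=1 payload=0x1F=31: acc |= 31<<7 -> acc=3988 shift=14
  byte[8]=0x72 cont=0 payload=0x72=114: acc |= 114<<14 -> acc=1871764 shift=21 [end]
Varint 4: bytes[6:9] = 94 9F 72 -> value 1871764 (3 byte(s))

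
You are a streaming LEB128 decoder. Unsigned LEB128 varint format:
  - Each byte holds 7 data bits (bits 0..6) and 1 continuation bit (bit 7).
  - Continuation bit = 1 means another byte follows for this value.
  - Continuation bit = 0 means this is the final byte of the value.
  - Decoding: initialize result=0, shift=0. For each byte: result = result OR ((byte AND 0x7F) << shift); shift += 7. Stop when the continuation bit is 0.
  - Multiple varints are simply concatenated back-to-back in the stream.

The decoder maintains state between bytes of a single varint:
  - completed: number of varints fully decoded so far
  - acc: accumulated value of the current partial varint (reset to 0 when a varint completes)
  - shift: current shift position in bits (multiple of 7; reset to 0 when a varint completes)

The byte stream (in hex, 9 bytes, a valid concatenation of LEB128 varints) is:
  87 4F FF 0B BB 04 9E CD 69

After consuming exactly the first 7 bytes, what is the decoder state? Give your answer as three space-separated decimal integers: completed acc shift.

Answer: 3 30 7

Derivation:
byte[0]=0x87 cont=1 payload=0x07: acc |= 7<<0 -> completed=0 acc=7 shift=7
byte[1]=0x4F cont=0 payload=0x4F: varint #1 complete (value=10119); reset -> completed=1 acc=0 shift=0
byte[2]=0xFF cont=1 payload=0x7F: acc |= 127<<0 -> completed=1 acc=127 shift=7
byte[3]=0x0B cont=0 payload=0x0B: varint #2 complete (value=1535); reset -> completed=2 acc=0 shift=0
byte[4]=0xBB cont=1 payload=0x3B: acc |= 59<<0 -> completed=2 acc=59 shift=7
byte[5]=0x04 cont=0 payload=0x04: varint #3 complete (value=571); reset -> completed=3 acc=0 shift=0
byte[6]=0x9E cont=1 payload=0x1E: acc |= 30<<0 -> completed=3 acc=30 shift=7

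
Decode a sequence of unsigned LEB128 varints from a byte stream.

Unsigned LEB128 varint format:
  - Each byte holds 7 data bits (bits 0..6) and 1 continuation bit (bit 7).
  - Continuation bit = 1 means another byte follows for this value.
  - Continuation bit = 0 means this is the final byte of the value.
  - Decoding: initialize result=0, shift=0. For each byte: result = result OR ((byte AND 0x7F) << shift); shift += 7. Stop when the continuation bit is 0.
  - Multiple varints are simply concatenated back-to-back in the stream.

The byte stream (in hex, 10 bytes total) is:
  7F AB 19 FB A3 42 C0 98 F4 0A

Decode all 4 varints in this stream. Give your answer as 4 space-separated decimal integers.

  byte[0]=0x7F cont=0 payload=0x7F=127: acc |= 127<<0 -> acc=127 shift=7 [end]
Varint 1: bytes[0:1] = 7F -> value 127 (1 byte(s))
  byte[1]=0xAB cont=1 payload=0x2B=43: acc |= 43<<0 -> acc=43 shift=7
  byte[2]=0x19 cont=0 payload=0x19=25: acc |= 25<<7 -> acc=3243 shift=14 [end]
Varint 2: bytes[1:3] = AB 19 -> value 3243 (2 byte(s))
  byte[3]=0xFB cont=1 payload=0x7B=123: acc |= 123<<0 -> acc=123 shift=7
  byte[4]=0xA3 cont=1 payload=0x23=35: acc |= 35<<7 -> acc=4603 shift=14
  byte[5]=0x42 cont=0 payload=0x42=66: acc |= 66<<14 -> acc=1085947 shift=21 [end]
Varint 3: bytes[3:6] = FB A3 42 -> value 1085947 (3 byte(s))
  byte[6]=0xC0 cont=1 payload=0x40=64: acc |= 64<<0 -> acc=64 shift=7
  byte[7]=0x98 cont=1 payload=0x18=24: acc |= 24<<7 -> acc=3136 shift=14
  byte[8]=0xF4 cont=1 payload=0x74=116: acc |= 116<<14 -> acc=1903680 shift=21
  byte[9]=0x0A cont=0 payload=0x0A=10: acc |= 10<<21 -> acc=22875200 shift=28 [end]
Varint 4: bytes[6:10] = C0 98 F4 0A -> value 22875200 (4 byte(s))

Answer: 127 3243 1085947 22875200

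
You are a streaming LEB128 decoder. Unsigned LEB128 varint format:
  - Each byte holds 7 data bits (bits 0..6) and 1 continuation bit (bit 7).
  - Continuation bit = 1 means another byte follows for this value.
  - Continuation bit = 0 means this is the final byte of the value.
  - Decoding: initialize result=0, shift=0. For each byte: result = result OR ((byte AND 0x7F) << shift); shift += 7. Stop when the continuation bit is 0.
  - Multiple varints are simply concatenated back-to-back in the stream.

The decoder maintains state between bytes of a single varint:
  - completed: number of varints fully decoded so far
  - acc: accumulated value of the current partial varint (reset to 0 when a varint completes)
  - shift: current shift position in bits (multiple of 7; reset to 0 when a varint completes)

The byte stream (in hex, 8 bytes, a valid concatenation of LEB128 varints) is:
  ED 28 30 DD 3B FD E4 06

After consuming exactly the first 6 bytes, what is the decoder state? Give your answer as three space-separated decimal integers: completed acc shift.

byte[0]=0xED cont=1 payload=0x6D: acc |= 109<<0 -> completed=0 acc=109 shift=7
byte[1]=0x28 cont=0 payload=0x28: varint #1 complete (value=5229); reset -> completed=1 acc=0 shift=0
byte[2]=0x30 cont=0 payload=0x30: varint #2 complete (value=48); reset -> completed=2 acc=0 shift=0
byte[3]=0xDD cont=1 payload=0x5D: acc |= 93<<0 -> completed=2 acc=93 shift=7
byte[4]=0x3B cont=0 payload=0x3B: varint #3 complete (value=7645); reset -> completed=3 acc=0 shift=0
byte[5]=0xFD cont=1 payload=0x7D: acc |= 125<<0 -> completed=3 acc=125 shift=7

Answer: 3 125 7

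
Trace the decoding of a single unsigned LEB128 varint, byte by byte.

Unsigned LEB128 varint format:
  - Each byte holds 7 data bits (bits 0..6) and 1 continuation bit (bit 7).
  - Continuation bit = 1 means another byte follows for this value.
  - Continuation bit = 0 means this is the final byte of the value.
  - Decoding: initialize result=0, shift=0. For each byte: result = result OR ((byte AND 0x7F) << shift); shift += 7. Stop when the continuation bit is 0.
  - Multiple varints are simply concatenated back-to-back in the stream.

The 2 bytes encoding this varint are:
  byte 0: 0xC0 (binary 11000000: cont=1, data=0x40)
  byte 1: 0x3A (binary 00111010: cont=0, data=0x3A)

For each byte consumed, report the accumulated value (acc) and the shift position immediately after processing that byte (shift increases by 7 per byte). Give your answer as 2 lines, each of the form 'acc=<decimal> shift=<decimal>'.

byte 0=0xC0: payload=0x40=64, contrib = 64<<0 = 64; acc -> 64, shift -> 7
byte 1=0x3A: payload=0x3A=58, contrib = 58<<7 = 7424; acc -> 7488, shift -> 14

Answer: acc=64 shift=7
acc=7488 shift=14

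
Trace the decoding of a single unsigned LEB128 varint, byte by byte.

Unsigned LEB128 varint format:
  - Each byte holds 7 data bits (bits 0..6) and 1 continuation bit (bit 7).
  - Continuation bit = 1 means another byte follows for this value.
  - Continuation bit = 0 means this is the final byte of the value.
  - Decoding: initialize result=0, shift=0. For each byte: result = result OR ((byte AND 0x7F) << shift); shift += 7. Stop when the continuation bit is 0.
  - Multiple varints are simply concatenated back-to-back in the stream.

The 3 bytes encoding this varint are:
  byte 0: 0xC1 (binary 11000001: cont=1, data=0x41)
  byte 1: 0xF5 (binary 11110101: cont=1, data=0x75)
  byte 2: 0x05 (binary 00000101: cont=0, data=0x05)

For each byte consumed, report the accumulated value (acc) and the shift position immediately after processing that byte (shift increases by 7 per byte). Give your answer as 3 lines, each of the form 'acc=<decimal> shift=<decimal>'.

byte 0=0xC1: payload=0x41=65, contrib = 65<<0 = 65; acc -> 65, shift -> 7
byte 1=0xF5: payload=0x75=117, contrib = 117<<7 = 14976; acc -> 15041, shift -> 14
byte 2=0x05: payload=0x05=5, contrib = 5<<14 = 81920; acc -> 96961, shift -> 21

Answer: acc=65 shift=7
acc=15041 shift=14
acc=96961 shift=21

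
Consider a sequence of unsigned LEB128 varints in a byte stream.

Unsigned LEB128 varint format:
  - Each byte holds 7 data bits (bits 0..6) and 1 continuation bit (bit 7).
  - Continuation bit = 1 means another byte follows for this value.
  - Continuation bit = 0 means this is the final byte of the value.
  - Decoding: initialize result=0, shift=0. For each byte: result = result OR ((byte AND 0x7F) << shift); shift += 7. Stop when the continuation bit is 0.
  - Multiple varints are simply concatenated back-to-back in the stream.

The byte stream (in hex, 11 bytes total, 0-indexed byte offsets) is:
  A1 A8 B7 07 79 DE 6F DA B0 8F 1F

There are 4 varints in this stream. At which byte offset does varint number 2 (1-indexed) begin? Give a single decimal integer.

Answer: 4

Derivation:
  byte[0]=0xA1 cont=1 payload=0x21=33: acc |= 33<<0 -> acc=33 shift=7
  byte[1]=0xA8 cont=1 payload=0x28=40: acc |= 40<<7 -> acc=5153 shift=14
  byte[2]=0xB7 cont=1 payload=0x37=55: acc |= 55<<14 -> acc=906273 shift=21
  byte[3]=0x07 cont=0 payload=0x07=7: acc |= 7<<21 -> acc=15586337 shift=28 [end]
Varint 1: bytes[0:4] = A1 A8 B7 07 -> value 15586337 (4 byte(s))
  byte[4]=0x79 cont=0 payload=0x79=121: acc |= 121<<0 -> acc=121 shift=7 [end]
Varint 2: bytes[4:5] = 79 -> value 121 (1 byte(s))
  byte[5]=0xDE cont=1 payload=0x5E=94: acc |= 94<<0 -> acc=94 shift=7
  byte[6]=0x6F cont=0 payload=0x6F=111: acc |= 111<<7 -> acc=14302 shift=14 [end]
Varint 3: bytes[5:7] = DE 6F -> value 14302 (2 byte(s))
  byte[7]=0xDA cont=1 payload=0x5A=90: acc |= 90<<0 -> acc=90 shift=7
  byte[8]=0xB0 cont=1 payload=0x30=48: acc |= 48<<7 -> acc=6234 shift=14
  byte[9]=0x8F cont=1 payload=0x0F=15: acc |= 15<<14 -> acc=251994 shift=21
  byte[10]=0x1F cont=0 payload=0x1F=31: acc |= 31<<21 -> acc=65263706 shift=28 [end]
Varint 4: bytes[7:11] = DA B0 8F 1F -> value 65263706 (4 byte(s))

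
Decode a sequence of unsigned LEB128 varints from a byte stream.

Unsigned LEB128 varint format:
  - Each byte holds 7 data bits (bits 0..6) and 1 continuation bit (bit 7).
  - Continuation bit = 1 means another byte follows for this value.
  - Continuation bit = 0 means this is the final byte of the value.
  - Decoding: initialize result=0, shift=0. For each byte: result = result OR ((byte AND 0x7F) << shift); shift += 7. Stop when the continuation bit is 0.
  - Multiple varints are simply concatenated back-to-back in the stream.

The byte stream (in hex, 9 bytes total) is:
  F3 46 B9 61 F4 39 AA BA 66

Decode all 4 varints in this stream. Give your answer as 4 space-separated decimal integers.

  byte[0]=0xF3 cont=1 payload=0x73=115: acc |= 115<<0 -> acc=115 shift=7
  byte[1]=0x46 cont=0 payload=0x46=70: acc |= 70<<7 -> acc=9075 shift=14 [end]
Varint 1: bytes[0:2] = F3 46 -> value 9075 (2 byte(s))
  byte[2]=0xB9 cont=1 payload=0x39=57: acc |= 57<<0 -> acc=57 shift=7
  byte[3]=0x61 cont=0 payload=0x61=97: acc |= 97<<7 -> acc=12473 shift=14 [end]
Varint 2: bytes[2:4] = B9 61 -> value 12473 (2 byte(s))
  byte[4]=0xF4 cont=1 payload=0x74=116: acc |= 116<<0 -> acc=116 shift=7
  byte[5]=0x39 cont=0 payload=0x39=57: acc |= 57<<7 -> acc=7412 shift=14 [end]
Varint 3: bytes[4:6] = F4 39 -> value 7412 (2 byte(s))
  byte[6]=0xAA cont=1 payload=0x2A=42: acc |= 42<<0 -> acc=42 shift=7
  byte[7]=0xBA cont=1 payload=0x3A=58: acc |= 58<<7 -> acc=7466 shift=14
  byte[8]=0x66 cont=0 payload=0x66=102: acc |= 102<<14 -> acc=1678634 shift=21 [end]
Varint 4: bytes[6:9] = AA BA 66 -> value 1678634 (3 byte(s))

Answer: 9075 12473 7412 1678634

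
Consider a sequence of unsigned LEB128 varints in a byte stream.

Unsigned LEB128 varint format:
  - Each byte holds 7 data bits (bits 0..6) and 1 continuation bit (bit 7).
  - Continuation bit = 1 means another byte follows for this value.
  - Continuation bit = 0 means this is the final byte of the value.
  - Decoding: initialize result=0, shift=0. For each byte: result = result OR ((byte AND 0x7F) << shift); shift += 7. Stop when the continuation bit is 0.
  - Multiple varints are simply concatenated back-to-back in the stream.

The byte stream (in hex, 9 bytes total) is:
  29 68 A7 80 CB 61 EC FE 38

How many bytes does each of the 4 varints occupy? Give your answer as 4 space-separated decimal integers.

Answer: 1 1 4 3

Derivation:
  byte[0]=0x29 cont=0 payload=0x29=41: acc |= 41<<0 -> acc=41 shift=7 [end]
Varint 1: bytes[0:1] = 29 -> value 41 (1 byte(s))
  byte[1]=0x68 cont=0 payload=0x68=104: acc |= 104<<0 -> acc=104 shift=7 [end]
Varint 2: bytes[1:2] = 68 -> value 104 (1 byte(s))
  byte[2]=0xA7 cont=1 payload=0x27=39: acc |= 39<<0 -> acc=39 shift=7
  byte[3]=0x80 cont=1 payload=0x00=0: acc |= 0<<7 -> acc=39 shift=14
  byte[4]=0xCB cont=1 payload=0x4B=75: acc |= 75<<14 -> acc=1228839 shift=21
  byte[5]=0x61 cont=0 payload=0x61=97: acc |= 97<<21 -> acc=204652583 shift=28 [end]
Varint 3: bytes[2:6] = A7 80 CB 61 -> value 204652583 (4 byte(s))
  byte[6]=0xEC cont=1 payload=0x6C=108: acc |= 108<<0 -> acc=108 shift=7
  byte[7]=0xFE cont=1 payload=0x7E=126: acc |= 126<<7 -> acc=16236 shift=14
  byte[8]=0x38 cont=0 payload=0x38=56: acc |= 56<<14 -> acc=933740 shift=21 [end]
Varint 4: bytes[6:9] = EC FE 38 -> value 933740 (3 byte(s))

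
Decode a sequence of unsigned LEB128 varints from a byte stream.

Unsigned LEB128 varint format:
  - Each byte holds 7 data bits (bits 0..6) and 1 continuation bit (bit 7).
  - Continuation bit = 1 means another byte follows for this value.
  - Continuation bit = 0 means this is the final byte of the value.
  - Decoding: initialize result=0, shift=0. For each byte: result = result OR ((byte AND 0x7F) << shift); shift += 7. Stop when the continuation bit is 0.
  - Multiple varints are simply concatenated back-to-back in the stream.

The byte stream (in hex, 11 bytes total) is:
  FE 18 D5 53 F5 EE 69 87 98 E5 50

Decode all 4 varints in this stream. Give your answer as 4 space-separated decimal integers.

Answer: 3198 10709 1734517 169430023

Derivation:
  byte[0]=0xFE cont=1 payload=0x7E=126: acc |= 126<<0 -> acc=126 shift=7
  byte[1]=0x18 cont=0 payload=0x18=24: acc |= 24<<7 -> acc=3198 shift=14 [end]
Varint 1: bytes[0:2] = FE 18 -> value 3198 (2 byte(s))
  byte[2]=0xD5 cont=1 payload=0x55=85: acc |= 85<<0 -> acc=85 shift=7
  byte[3]=0x53 cont=0 payload=0x53=83: acc |= 83<<7 -> acc=10709 shift=14 [end]
Varint 2: bytes[2:4] = D5 53 -> value 10709 (2 byte(s))
  byte[4]=0xF5 cont=1 payload=0x75=117: acc |= 117<<0 -> acc=117 shift=7
  byte[5]=0xEE cont=1 payload=0x6E=110: acc |= 110<<7 -> acc=14197 shift=14
  byte[6]=0x69 cont=0 payload=0x69=105: acc |= 105<<14 -> acc=1734517 shift=21 [end]
Varint 3: bytes[4:7] = F5 EE 69 -> value 1734517 (3 byte(s))
  byte[7]=0x87 cont=1 payload=0x07=7: acc |= 7<<0 -> acc=7 shift=7
  byte[8]=0x98 cont=1 payload=0x18=24: acc |= 24<<7 -> acc=3079 shift=14
  byte[9]=0xE5 cont=1 payload=0x65=101: acc |= 101<<14 -> acc=1657863 shift=21
  byte[10]=0x50 cont=0 payload=0x50=80: acc |= 80<<21 -> acc=169430023 shift=28 [end]
Varint 4: bytes[7:11] = 87 98 E5 50 -> value 169430023 (4 byte(s))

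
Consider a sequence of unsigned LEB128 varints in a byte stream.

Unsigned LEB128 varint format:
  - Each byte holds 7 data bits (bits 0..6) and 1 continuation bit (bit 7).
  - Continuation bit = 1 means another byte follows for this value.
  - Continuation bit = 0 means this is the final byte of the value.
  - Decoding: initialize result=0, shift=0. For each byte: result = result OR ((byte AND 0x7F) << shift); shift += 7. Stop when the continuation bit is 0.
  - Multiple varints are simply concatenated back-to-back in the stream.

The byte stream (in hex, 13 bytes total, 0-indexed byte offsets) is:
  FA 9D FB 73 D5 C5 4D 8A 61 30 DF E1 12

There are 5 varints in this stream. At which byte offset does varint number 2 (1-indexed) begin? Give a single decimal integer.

Answer: 4

Derivation:
  byte[0]=0xFA cont=1 payload=0x7A=122: acc |= 122<<0 -> acc=122 shift=7
  byte[1]=0x9D cont=1 payload=0x1D=29: acc |= 29<<7 -> acc=3834 shift=14
  byte[2]=0xFB cont=1 payload=0x7B=123: acc |= 123<<14 -> acc=2019066 shift=21
  byte[3]=0x73 cont=0 payload=0x73=115: acc |= 115<<21 -> acc=243191546 shift=28 [end]
Varint 1: bytes[0:4] = FA 9D FB 73 -> value 243191546 (4 byte(s))
  byte[4]=0xD5 cont=1 payload=0x55=85: acc |= 85<<0 -> acc=85 shift=7
  byte[5]=0xC5 cont=1 payload=0x45=69: acc |= 69<<7 -> acc=8917 shift=14
  byte[6]=0x4D cont=0 payload=0x4D=77: acc |= 77<<14 -> acc=1270485 shift=21 [end]
Varint 2: bytes[4:7] = D5 C5 4D -> value 1270485 (3 byte(s))
  byte[7]=0x8A cont=1 payload=0x0A=10: acc |= 10<<0 -> acc=10 shift=7
  byte[8]=0x61 cont=0 payload=0x61=97: acc |= 97<<7 -> acc=12426 shift=14 [end]
Varint 3: bytes[7:9] = 8A 61 -> value 12426 (2 byte(s))
  byte[9]=0x30 cont=0 payload=0x30=48: acc |= 48<<0 -> acc=48 shift=7 [end]
Varint 4: bytes[9:10] = 30 -> value 48 (1 byte(s))
  byte[10]=0xDF cont=1 payload=0x5F=95: acc |= 95<<0 -> acc=95 shift=7
  byte[11]=0xE1 cont=1 payload=0x61=97: acc |= 97<<7 -> acc=12511 shift=14
  byte[12]=0x12 cont=0 payload=0x12=18: acc |= 18<<14 -> acc=307423 shift=21 [end]
Varint 5: bytes[10:13] = DF E1 12 -> value 307423 (3 byte(s))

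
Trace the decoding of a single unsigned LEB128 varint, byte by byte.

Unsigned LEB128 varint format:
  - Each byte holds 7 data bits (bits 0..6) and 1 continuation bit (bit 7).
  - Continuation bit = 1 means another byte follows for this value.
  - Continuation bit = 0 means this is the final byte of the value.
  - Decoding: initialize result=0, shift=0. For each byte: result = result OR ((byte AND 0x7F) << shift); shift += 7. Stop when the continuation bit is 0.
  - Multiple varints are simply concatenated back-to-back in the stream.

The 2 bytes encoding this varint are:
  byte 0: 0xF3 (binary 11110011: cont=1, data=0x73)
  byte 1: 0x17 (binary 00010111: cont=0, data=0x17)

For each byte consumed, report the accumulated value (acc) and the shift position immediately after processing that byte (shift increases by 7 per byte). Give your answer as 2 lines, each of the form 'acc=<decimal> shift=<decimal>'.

Answer: acc=115 shift=7
acc=3059 shift=14

Derivation:
byte 0=0xF3: payload=0x73=115, contrib = 115<<0 = 115; acc -> 115, shift -> 7
byte 1=0x17: payload=0x17=23, contrib = 23<<7 = 2944; acc -> 3059, shift -> 14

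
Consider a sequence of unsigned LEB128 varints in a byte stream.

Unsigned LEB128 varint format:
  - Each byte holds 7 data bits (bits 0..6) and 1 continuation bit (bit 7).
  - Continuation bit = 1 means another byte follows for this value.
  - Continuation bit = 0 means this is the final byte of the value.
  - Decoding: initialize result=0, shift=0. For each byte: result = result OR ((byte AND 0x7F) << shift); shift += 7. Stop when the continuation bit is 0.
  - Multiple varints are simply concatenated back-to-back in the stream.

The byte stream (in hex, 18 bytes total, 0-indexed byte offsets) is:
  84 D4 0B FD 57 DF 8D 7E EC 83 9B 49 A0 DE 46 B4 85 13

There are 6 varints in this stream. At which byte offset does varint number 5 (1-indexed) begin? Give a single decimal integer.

  byte[0]=0x84 cont=1 payload=0x04=4: acc |= 4<<0 -> acc=4 shift=7
  byte[1]=0xD4 cont=1 payload=0x54=84: acc |= 84<<7 -> acc=10756 shift=14
  byte[2]=0x0B cont=0 payload=0x0B=11: acc |= 11<<14 -> acc=190980 shift=21 [end]
Varint 1: bytes[0:3] = 84 D4 0B -> value 190980 (3 byte(s))
  byte[3]=0xFD cont=1 payload=0x7D=125: acc |= 125<<0 -> acc=125 shift=7
  byte[4]=0x57 cont=0 payload=0x57=87: acc |= 87<<7 -> acc=11261 shift=14 [end]
Varint 2: bytes[3:5] = FD 57 -> value 11261 (2 byte(s))
  byte[5]=0xDF cont=1 payload=0x5F=95: acc |= 95<<0 -> acc=95 shift=7
  byte[6]=0x8D cont=1 payload=0x0D=13: acc |= 13<<7 -> acc=1759 shift=14
  byte[7]=0x7E cont=0 payload=0x7E=126: acc |= 126<<14 -> acc=2066143 shift=21 [end]
Varint 3: bytes[5:8] = DF 8D 7E -> value 2066143 (3 byte(s))
  byte[8]=0xEC cont=1 payload=0x6C=108: acc |= 108<<0 -> acc=108 shift=7
  byte[9]=0x83 cont=1 payload=0x03=3: acc |= 3<<7 -> acc=492 shift=14
  byte[10]=0x9B cont=1 payload=0x1B=27: acc |= 27<<14 -> acc=442860 shift=21
  byte[11]=0x49 cont=0 payload=0x49=73: acc |= 73<<21 -> acc=153534956 shift=28 [end]
Varint 4: bytes[8:12] = EC 83 9B 49 -> value 153534956 (4 byte(s))
  byte[12]=0xA0 cont=1 payload=0x20=32: acc |= 32<<0 -> acc=32 shift=7
  byte[13]=0xDE cont=1 payload=0x5E=94: acc |= 94<<7 -> acc=12064 shift=14
  byte[14]=0x46 cont=0 payload=0x46=70: acc |= 70<<14 -> acc=1158944 shift=21 [end]
Varint 5: bytes[12:15] = A0 DE 46 -> value 1158944 (3 byte(s))
  byte[15]=0xB4 cont=1 payload=0x34=52: acc |= 52<<0 -> acc=52 shift=7
  byte[16]=0x85 cont=1 payload=0x05=5: acc |= 5<<7 -> acc=692 shift=14
  byte[17]=0x13 cont=0 payload=0x13=19: acc |= 19<<14 -> acc=311988 shift=21 [end]
Varint 6: bytes[15:18] = B4 85 13 -> value 311988 (3 byte(s))

Answer: 12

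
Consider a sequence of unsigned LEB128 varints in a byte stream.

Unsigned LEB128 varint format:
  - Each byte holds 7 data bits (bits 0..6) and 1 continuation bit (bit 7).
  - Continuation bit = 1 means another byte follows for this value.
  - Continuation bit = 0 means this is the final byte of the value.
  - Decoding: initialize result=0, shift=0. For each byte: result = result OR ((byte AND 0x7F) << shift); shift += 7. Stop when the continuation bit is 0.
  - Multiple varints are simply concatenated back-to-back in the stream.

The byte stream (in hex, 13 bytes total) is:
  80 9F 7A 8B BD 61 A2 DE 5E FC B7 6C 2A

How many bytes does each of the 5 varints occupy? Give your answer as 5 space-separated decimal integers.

Answer: 3 3 3 3 1

Derivation:
  byte[0]=0x80 cont=1 payload=0x00=0: acc |= 0<<0 -> acc=0 shift=7
  byte[1]=0x9F cont=1 payload=0x1F=31: acc |= 31<<7 -> acc=3968 shift=14
  byte[2]=0x7A cont=0 payload=0x7A=122: acc |= 122<<14 -> acc=2002816 shift=21 [end]
Varint 1: bytes[0:3] = 80 9F 7A -> value 2002816 (3 byte(s))
  byte[3]=0x8B cont=1 payload=0x0B=11: acc |= 11<<0 -> acc=11 shift=7
  byte[4]=0xBD cont=1 payload=0x3D=61: acc |= 61<<7 -> acc=7819 shift=14
  byte[5]=0x61 cont=0 payload=0x61=97: acc |= 97<<14 -> acc=1597067 shift=21 [end]
Varint 2: bytes[3:6] = 8B BD 61 -> value 1597067 (3 byte(s))
  byte[6]=0xA2 cont=1 payload=0x22=34: acc |= 34<<0 -> acc=34 shift=7
  byte[7]=0xDE cont=1 payload=0x5E=94: acc |= 94<<7 -> acc=12066 shift=14
  byte[8]=0x5E cont=0 payload=0x5E=94: acc |= 94<<14 -> acc=1552162 shift=21 [end]
Varint 3: bytes[6:9] = A2 DE 5E -> value 1552162 (3 byte(s))
  byte[9]=0xFC cont=1 payload=0x7C=124: acc |= 124<<0 -> acc=124 shift=7
  byte[10]=0xB7 cont=1 payload=0x37=55: acc |= 55<<7 -> acc=7164 shift=14
  byte[11]=0x6C cont=0 payload=0x6C=108: acc |= 108<<14 -> acc=1776636 shift=21 [end]
Varint 4: bytes[9:12] = FC B7 6C -> value 1776636 (3 byte(s))
  byte[12]=0x2A cont=0 payload=0x2A=42: acc |= 42<<0 -> acc=42 shift=7 [end]
Varint 5: bytes[12:13] = 2A -> value 42 (1 byte(s))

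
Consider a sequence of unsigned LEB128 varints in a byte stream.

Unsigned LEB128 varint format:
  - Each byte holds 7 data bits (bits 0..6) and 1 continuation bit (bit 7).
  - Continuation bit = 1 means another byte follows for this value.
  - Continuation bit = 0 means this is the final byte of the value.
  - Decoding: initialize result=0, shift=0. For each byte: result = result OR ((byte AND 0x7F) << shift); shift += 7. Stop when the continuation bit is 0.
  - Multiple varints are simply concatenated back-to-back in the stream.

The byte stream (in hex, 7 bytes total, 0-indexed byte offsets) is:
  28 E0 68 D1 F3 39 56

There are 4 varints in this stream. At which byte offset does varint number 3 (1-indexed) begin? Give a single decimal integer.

Answer: 3

Derivation:
  byte[0]=0x28 cont=0 payload=0x28=40: acc |= 40<<0 -> acc=40 shift=7 [end]
Varint 1: bytes[0:1] = 28 -> value 40 (1 byte(s))
  byte[1]=0xE0 cont=1 payload=0x60=96: acc |= 96<<0 -> acc=96 shift=7
  byte[2]=0x68 cont=0 payload=0x68=104: acc |= 104<<7 -> acc=13408 shift=14 [end]
Varint 2: bytes[1:3] = E0 68 -> value 13408 (2 byte(s))
  byte[3]=0xD1 cont=1 payload=0x51=81: acc |= 81<<0 -> acc=81 shift=7
  byte[4]=0xF3 cont=1 payload=0x73=115: acc |= 115<<7 -> acc=14801 shift=14
  byte[5]=0x39 cont=0 payload=0x39=57: acc |= 57<<14 -> acc=948689 shift=21 [end]
Varint 3: bytes[3:6] = D1 F3 39 -> value 948689 (3 byte(s))
  byte[6]=0x56 cont=0 payload=0x56=86: acc |= 86<<0 -> acc=86 shift=7 [end]
Varint 4: bytes[6:7] = 56 -> value 86 (1 byte(s))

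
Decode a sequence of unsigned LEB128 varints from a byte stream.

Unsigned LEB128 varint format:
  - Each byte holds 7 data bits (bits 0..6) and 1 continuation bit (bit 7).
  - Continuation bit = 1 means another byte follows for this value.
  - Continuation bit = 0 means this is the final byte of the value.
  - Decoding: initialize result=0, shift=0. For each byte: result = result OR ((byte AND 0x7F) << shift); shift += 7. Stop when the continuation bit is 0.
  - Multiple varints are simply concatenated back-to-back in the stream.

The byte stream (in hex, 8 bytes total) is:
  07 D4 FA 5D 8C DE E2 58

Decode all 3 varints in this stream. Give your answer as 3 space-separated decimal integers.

Answer: 7 1539412 186167052

Derivation:
  byte[0]=0x07 cont=0 payload=0x07=7: acc |= 7<<0 -> acc=7 shift=7 [end]
Varint 1: bytes[0:1] = 07 -> value 7 (1 byte(s))
  byte[1]=0xD4 cont=1 payload=0x54=84: acc |= 84<<0 -> acc=84 shift=7
  byte[2]=0xFA cont=1 payload=0x7A=122: acc |= 122<<7 -> acc=15700 shift=14
  byte[3]=0x5D cont=0 payload=0x5D=93: acc |= 93<<14 -> acc=1539412 shift=21 [end]
Varint 2: bytes[1:4] = D4 FA 5D -> value 1539412 (3 byte(s))
  byte[4]=0x8C cont=1 payload=0x0C=12: acc |= 12<<0 -> acc=12 shift=7
  byte[5]=0xDE cont=1 payload=0x5E=94: acc |= 94<<7 -> acc=12044 shift=14
  byte[6]=0xE2 cont=1 payload=0x62=98: acc |= 98<<14 -> acc=1617676 shift=21
  byte[7]=0x58 cont=0 payload=0x58=88: acc |= 88<<21 -> acc=186167052 shift=28 [end]
Varint 3: bytes[4:8] = 8C DE E2 58 -> value 186167052 (4 byte(s))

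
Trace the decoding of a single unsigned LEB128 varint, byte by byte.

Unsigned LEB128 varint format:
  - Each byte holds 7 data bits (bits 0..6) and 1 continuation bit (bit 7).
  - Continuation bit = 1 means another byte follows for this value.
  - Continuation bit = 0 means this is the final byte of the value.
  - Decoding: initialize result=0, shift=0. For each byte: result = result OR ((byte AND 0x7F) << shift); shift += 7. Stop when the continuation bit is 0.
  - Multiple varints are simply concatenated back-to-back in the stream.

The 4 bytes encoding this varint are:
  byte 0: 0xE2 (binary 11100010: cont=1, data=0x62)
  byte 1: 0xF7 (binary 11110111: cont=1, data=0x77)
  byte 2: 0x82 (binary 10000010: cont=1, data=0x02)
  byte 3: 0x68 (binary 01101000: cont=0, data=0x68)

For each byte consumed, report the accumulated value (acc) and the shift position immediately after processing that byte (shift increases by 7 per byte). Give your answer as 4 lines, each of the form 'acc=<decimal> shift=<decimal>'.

byte 0=0xE2: payload=0x62=98, contrib = 98<<0 = 98; acc -> 98, shift -> 7
byte 1=0xF7: payload=0x77=119, contrib = 119<<7 = 15232; acc -> 15330, shift -> 14
byte 2=0x82: payload=0x02=2, contrib = 2<<14 = 32768; acc -> 48098, shift -> 21
byte 3=0x68: payload=0x68=104, contrib = 104<<21 = 218103808; acc -> 218151906, shift -> 28

Answer: acc=98 shift=7
acc=15330 shift=14
acc=48098 shift=21
acc=218151906 shift=28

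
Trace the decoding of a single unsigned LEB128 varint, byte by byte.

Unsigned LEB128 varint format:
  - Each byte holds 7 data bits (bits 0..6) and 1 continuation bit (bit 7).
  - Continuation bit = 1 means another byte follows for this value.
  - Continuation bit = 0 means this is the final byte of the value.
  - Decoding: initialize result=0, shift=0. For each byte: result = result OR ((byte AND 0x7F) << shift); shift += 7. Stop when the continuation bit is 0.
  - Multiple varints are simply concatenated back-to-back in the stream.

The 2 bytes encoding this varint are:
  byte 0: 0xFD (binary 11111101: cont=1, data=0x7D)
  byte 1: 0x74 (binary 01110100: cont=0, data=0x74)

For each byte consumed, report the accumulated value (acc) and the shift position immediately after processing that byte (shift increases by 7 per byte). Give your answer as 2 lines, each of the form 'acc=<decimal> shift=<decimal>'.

Answer: acc=125 shift=7
acc=14973 shift=14

Derivation:
byte 0=0xFD: payload=0x7D=125, contrib = 125<<0 = 125; acc -> 125, shift -> 7
byte 1=0x74: payload=0x74=116, contrib = 116<<7 = 14848; acc -> 14973, shift -> 14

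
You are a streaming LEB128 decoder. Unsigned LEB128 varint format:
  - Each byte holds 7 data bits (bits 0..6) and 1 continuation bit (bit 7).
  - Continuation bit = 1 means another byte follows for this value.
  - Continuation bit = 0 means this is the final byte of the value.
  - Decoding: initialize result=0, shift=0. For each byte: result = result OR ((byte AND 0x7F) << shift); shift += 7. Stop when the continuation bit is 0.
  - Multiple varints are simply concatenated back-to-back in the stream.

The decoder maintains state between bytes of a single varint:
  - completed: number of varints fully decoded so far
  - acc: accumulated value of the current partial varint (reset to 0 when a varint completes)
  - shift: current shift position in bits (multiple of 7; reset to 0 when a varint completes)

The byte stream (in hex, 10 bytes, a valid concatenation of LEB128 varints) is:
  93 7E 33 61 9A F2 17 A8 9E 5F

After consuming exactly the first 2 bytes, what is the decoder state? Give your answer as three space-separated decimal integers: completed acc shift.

byte[0]=0x93 cont=1 payload=0x13: acc |= 19<<0 -> completed=0 acc=19 shift=7
byte[1]=0x7E cont=0 payload=0x7E: varint #1 complete (value=16147); reset -> completed=1 acc=0 shift=0

Answer: 1 0 0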